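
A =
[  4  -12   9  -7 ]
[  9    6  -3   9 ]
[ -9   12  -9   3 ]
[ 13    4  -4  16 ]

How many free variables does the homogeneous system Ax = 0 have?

Row reduce to echelon form.
R2 ← R2 − (9/4)·R1: [0, 33, -93/4, 99/4]
R3 ← R3 + (9/4)·R1: [0, -15, 45/4, -51/4]
R4 ← R4 − (13/4)·R1: [0, 43, -133/4, 155/4]
R3 ← R3 + (5/11)·R2: [0, 0, 15/22, -3/2]
R4 ← R4 − (43/33)·R2: [0, 0, -65/22, 13/2]
R4 ← R4 + (13/3)·R3: [0, 0, 0, 0]
3 nonzero rows, so rank(A) = 3.
A has 4 columns; by rank–nullity, nullity = 4 − 3 = 1.

1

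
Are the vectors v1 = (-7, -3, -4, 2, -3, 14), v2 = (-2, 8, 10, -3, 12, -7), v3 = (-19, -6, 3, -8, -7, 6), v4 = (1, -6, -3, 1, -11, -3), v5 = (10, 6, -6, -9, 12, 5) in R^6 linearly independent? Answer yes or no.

Form the matrix with these vectors as rows and row reduce.
R2 ← R2 − (2/7)·R1: [0, 62/7, 78/7, -25/7, 90/7, -11]
R3 ← R3 − (19/7)·R1: [0, 15/7, 97/7, -94/7, 8/7, -32]
R4 ← R4 + (1/7)·R1: [0, -45/7, -25/7, 9/7, -80/7, -1]
R5 ← R5 + (10/7)·R1: [0, 12/7, -82/7, -43/7, 54/7, 25]
R3 ← R3 − (15/62)·R2: [0, 0, 346/31, -779/62, -61/31, -1819/62]
R4 ← R4 + (45/62)·R2: [0, 0, 140/31, -81/62, -65/31, -557/62]
R5 ← R5 − (6/31)·R2: [0, 0, -430/31, -169/31, 162/31, 841/31]
R4 ← R4 − (70/173)·R3: [0, 0, 0, 1307/346, -225/173, 999/346]
R5 ← R5 + (215/173)·R3: [0, 0, 0, -7289/346, 481/173, -3229/346]
R5 ← R5 + (7289/1307)·R4: [0, 0, 0, 0, -5846/1307, 8848/1307]
5 nonzero rows, so the 5 vectors span a space of dimension 5.
Since 5 = 5, the vectors are linearly independent.

yes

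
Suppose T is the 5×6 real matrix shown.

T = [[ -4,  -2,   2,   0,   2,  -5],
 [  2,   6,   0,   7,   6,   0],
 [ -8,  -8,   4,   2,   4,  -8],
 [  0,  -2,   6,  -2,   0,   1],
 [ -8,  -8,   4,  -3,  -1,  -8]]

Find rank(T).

Row reduce to echelon form.
R2 ← R2 + (1/2)·R1: [0, 5, 1, 7, 7, -5/2]
R3 ← R3 − (2)·R1: [0, -4, 0, 2, 0, 2]
R5 ← R5 − (2)·R1: [0, -4, 0, -3, -5, 2]
R3 ← R3 + (4/5)·R2: [0, 0, 4/5, 38/5, 28/5, 0]
R4 ← R4 + (2/5)·R2: [0, 0, 32/5, 4/5, 14/5, 0]
R5 ← R5 + (4/5)·R2: [0, 0, 4/5, 13/5, 3/5, 0]
R4 ← R4 − (8)·R3: [0, 0, 0, -60, -42, 0]
R5 ← R5 − R3: [0, 0, 0, -5, -5, 0]
R5 ← R5 − (1/12)·R4: [0, 0, 0, 0, -3/2, 0]
Echelon form has 5 nonzero rows, so rank(T) = 5.

5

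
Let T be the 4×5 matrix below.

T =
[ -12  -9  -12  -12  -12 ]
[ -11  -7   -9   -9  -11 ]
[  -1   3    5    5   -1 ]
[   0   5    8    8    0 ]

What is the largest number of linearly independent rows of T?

2

Row reduce to echelon form.
R2 ← R2 − (11/12)·R1: [0, 5/4, 2, 2, 0]
R3 ← R3 − (1/12)·R1: [0, 15/4, 6, 6, 0]
R3 ← R3 − (3)·R2: [0, 0, 0, 0, 0]
R4 ← R4 − (4)·R2: [0, 0, 0, 0, 0]
Echelon form has 2 nonzero rows, so rank(T) = 2.
The rank gives the maximum number of linearly independent rows: 2.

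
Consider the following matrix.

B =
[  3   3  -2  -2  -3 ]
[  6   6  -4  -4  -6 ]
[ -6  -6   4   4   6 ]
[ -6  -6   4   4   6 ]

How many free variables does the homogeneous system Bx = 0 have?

Row reduce to echelon form.
R2 ← R2 − (2)·R1: [0, 0, 0, 0, 0]
R3 ← R3 + (2)·R1: [0, 0, 0, 0, 0]
R4 ← R4 + (2)·R1: [0, 0, 0, 0, 0]
1 nonzero row, so rank(B) = 1.
B has 5 columns; by rank–nullity, nullity = 5 − 1 = 4.

4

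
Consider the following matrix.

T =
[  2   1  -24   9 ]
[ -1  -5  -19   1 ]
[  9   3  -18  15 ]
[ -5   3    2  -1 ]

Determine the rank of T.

4

Row reduce to echelon form.
R2 ← R2 + (1/2)·R1: [0, -9/2, -31, 11/2]
R3 ← R3 − (9/2)·R1: [0, -3/2, 90, -51/2]
R4 ← R4 + (5/2)·R1: [0, 11/2, -58, 43/2]
R3 ← R3 − (1/3)·R2: [0, 0, 301/3, -82/3]
R4 ← R4 + (11/9)·R2: [0, 0, -863/9, 254/9]
R4 ← R4 + (863/903)·R3: [0, 0, 0, 632/301]
Echelon form has 4 nonzero rows, so rank(T) = 4.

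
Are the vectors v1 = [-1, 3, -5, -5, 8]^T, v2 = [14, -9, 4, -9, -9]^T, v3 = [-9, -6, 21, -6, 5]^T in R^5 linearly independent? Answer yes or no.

Form the matrix with these vectors as rows and row reduce.
R2 ← R2 + (14)·R1: [0, 33, -66, -79, 103]
R3 ← R3 − (9)·R1: [0, -33, 66, 39, -67]
R3 ← R3 + R2: [0, 0, 0, -40, 36]
3 nonzero rows, so the 3 vectors span a space of dimension 3.
Since 3 = 3, the vectors are linearly independent.

yes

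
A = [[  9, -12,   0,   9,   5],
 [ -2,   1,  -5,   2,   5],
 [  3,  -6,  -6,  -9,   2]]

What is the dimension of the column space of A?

Row reduce to echelon form.
R2 ← R2 + (2/9)·R1: [0, -5/3, -5, 4, 55/9]
R3 ← R3 − (1/3)·R1: [0, -2, -6, -12, 1/3]
R3 ← R3 − (6/5)·R2: [0, 0, 0, -84/5, -7]
Echelon form has 3 nonzero rows, so rank(A) = 3.
The column space has dimension equal to the rank: 3.

3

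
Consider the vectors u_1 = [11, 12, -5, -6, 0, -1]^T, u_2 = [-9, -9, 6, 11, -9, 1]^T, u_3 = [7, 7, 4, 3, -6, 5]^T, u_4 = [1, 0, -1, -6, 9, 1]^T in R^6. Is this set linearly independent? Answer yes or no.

no

Form the matrix with these vectors as rows and row reduce.
R2 ← R2 + (9/11)·R1: [0, 9/11, 21/11, 67/11, -9, 2/11]
R3 ← R3 − (7/11)·R1: [0, -7/11, 79/11, 75/11, -6, 62/11]
R4 ← R4 − (1/11)·R1: [0, -12/11, -6/11, -60/11, 9, 12/11]
R3 ← R3 + (7/9)·R2: [0, 0, 26/3, 104/9, -13, 52/9]
R4 ← R4 + (4/3)·R2: [0, 0, 2, 8/3, -3, 4/3]
R4 ← R4 − (3/13)·R3: [0, 0, 0, 0, 0, 0]
3 nonzero rows, so the 4 vectors span a space of dimension 3.
Since 3 < 4, the vectors are linearly dependent.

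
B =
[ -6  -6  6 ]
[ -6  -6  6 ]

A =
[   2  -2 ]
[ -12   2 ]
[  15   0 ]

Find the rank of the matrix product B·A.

First compute BA:
[[150,   0],
 [150,   0]]
Now row reduce the product.
R2 ← R2 − R1: [0, 0]
1 nonzero row, so rank(BA) = 1.

1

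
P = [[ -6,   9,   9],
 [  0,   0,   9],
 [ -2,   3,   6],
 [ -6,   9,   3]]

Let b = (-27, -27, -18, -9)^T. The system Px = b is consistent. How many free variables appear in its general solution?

1

Row reduce the augmented matrix [P | b].
R3 ← R3 − (1/3)·R1: [0, 0, 3, -9]
R4 ← R4 − R1: [0, 0, -6, 18]
R3 ← R3 − (1/3)·R2: [0, 0, 0, 0]
R4 ← R4 + (2/3)·R2: [0, 0, 0, 0]
The echelon form has 2 nonzero rows, and every pivot lies in the first 3 columns, so rank(P) = rank([P|b]) = 2.
The system is consistent.
Free variables = (unknowns) − (rank) = 3 − 2 = 1.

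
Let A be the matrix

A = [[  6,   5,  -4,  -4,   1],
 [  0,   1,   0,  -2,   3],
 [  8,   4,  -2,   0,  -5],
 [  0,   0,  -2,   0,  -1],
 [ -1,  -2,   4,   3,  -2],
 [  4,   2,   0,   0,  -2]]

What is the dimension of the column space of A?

Row reduce to echelon form.
R3 ← R3 − (4/3)·R1: [0, -8/3, 10/3, 16/3, -19/3]
R5 ← R5 + (1/6)·R1: [0, -7/6, 10/3, 7/3, -11/6]
R6 ← R6 − (2/3)·R1: [0, -4/3, 8/3, 8/3, -8/3]
R3 ← R3 + (8/3)·R2: [0, 0, 10/3, 0, 5/3]
R5 ← R5 + (7/6)·R2: [0, 0, 10/3, 0, 5/3]
R6 ← R6 + (4/3)·R2: [0, 0, 8/3, 0, 4/3]
R4 ← R4 + (3/5)·R3: [0, 0, 0, 0, 0]
R5 ← R5 − R3: [0, 0, 0, 0, 0]
R6 ← R6 − (4/5)·R3: [0, 0, 0, 0, 0]
Echelon form has 3 nonzero rows, so rank(A) = 3.
The column space has dimension equal to the rank: 3.

3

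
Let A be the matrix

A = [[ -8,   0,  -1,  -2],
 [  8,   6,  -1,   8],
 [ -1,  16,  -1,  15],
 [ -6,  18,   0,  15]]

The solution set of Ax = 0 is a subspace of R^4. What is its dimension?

0

Row reduce to echelon form.
R2 ← R2 + R1: [0, 6, -2, 6]
R3 ← R3 − (1/8)·R1: [0, 16, -7/8, 61/4]
R4 ← R4 − (3/4)·R1: [0, 18, 3/4, 33/2]
R3 ← R3 − (8/3)·R2: [0, 0, 107/24, -3/4]
R4 ← R4 − (3)·R2: [0, 0, 27/4, -3/2]
R4 ← R4 − (162/107)·R3: [0, 0, 0, -39/107]
4 nonzero rows, so rank(A) = 4.
A has 4 columns; by rank–nullity, nullity = 4 − 4 = 0.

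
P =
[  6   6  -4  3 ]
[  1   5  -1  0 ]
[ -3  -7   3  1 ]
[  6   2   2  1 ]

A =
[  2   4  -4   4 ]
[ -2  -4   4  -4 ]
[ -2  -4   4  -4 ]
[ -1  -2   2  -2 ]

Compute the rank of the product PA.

1

First compute PA:
[[  5,  10, -10,  10],
 [ -6, -12,  12, -12],
 [  1,   2,  -2,   2],
 [  3,   6,  -6,   6]]
Now row reduce the product.
R2 ← R2 + (6/5)·R1: [0, 0, 0, 0]
R3 ← R3 − (1/5)·R1: [0, 0, 0, 0]
R4 ← R4 − (3/5)·R1: [0, 0, 0, 0]
1 nonzero row, so rank(PA) = 1.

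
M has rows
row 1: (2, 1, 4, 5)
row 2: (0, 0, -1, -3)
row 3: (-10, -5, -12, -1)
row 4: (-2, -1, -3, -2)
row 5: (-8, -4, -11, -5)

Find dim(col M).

Row reduce to echelon form.
R3 ← R3 + (5)·R1: [0, 0, 8, 24]
R4 ← R4 + R1: [0, 0, 1, 3]
R5 ← R5 + (4)·R1: [0, 0, 5, 15]
R3 ← R3 + (8)·R2: [0, 0, 0, 0]
R4 ← R4 + R2: [0, 0, 0, 0]
R5 ← R5 + (5)·R2: [0, 0, 0, 0]
Echelon form has 2 nonzero rows, so rank(M) = 2.
The column space has dimension equal to the rank: 2.

2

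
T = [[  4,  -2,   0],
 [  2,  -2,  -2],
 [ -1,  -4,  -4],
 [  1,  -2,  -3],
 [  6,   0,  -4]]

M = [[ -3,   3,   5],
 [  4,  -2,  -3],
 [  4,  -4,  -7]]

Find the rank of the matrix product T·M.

3

First compute TM:
[[-20,  16,  26],
 [-22,  18,  30],
 [-29,  21,  35],
 [-23,  19,  32],
 [-34,  34,  58]]
Now row reduce the product.
R2 ← R2 − (11/10)·R1: [0, 2/5, 7/5]
R3 ← R3 − (29/20)·R1: [0, -11/5, -27/10]
R4 ← R4 − (23/20)·R1: [0, 3/5, 21/10]
R5 ← R5 − (17/10)·R1: [0, 34/5, 69/5]
R3 ← R3 + (11/2)·R2: [0, 0, 5]
R4 ← R4 − (3/2)·R2: [0, 0, 0]
R5 ← R5 − (17)·R2: [0, 0, -10]
R5 ← R5 + (2)·R3: [0, 0, 0]
3 nonzero rows, so rank(TM) = 3.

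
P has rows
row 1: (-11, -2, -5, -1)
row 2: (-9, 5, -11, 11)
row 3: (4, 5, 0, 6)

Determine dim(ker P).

1

Row reduce to echelon form.
R2 ← R2 − (9/11)·R1: [0, 73/11, -76/11, 130/11]
R3 ← R3 + (4/11)·R1: [0, 47/11, -20/11, 62/11]
R3 ← R3 − (47/73)·R2: [0, 0, 192/73, -144/73]
3 nonzero rows, so rank(P) = 3.
P has 4 columns; by rank–nullity, nullity = 4 − 3 = 1.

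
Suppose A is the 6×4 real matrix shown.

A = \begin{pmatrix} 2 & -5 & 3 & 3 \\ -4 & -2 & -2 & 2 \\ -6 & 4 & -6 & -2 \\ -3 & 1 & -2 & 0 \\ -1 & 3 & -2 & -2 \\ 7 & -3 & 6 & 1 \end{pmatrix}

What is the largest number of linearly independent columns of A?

Row reduce to echelon form.
R2 ← R2 + (2)·R1: [0, -12, 4, 8]
R3 ← R3 + (3)·R1: [0, -11, 3, 7]
R4 ← R4 + (3/2)·R1: [0, -13/2, 5/2, 9/2]
R5 ← R5 + (1/2)·R1: [0, 1/2, -1/2, -1/2]
R6 ← R6 − (7/2)·R1: [0, 29/2, -9/2, -19/2]
R3 ← R3 − (11/12)·R2: [0, 0, -2/3, -1/3]
R4 ← R4 − (13/24)·R2: [0, 0, 1/3, 1/6]
R5 ← R5 + (1/24)·R2: [0, 0, -1/3, -1/6]
R6 ← R6 + (29/24)·R2: [0, 0, 1/3, 1/6]
R4 ← R4 + (1/2)·R3: [0, 0, 0, 0]
R5 ← R5 − (1/2)·R3: [0, 0, 0, 0]
R6 ← R6 + (1/2)·R3: [0, 0, 0, 0]
Echelon form has 3 nonzero rows, so rank(A) = 3.
The rank gives the maximum number of linearly independent columns: 3.

3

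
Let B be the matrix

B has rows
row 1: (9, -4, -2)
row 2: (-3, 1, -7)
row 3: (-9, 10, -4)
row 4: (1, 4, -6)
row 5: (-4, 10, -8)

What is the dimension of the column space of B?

Row reduce to echelon form.
R2 ← R2 + (1/3)·R1: [0, -1/3, -23/3]
R3 ← R3 + R1: [0, 6, -6]
R4 ← R4 − (1/9)·R1: [0, 40/9, -52/9]
R5 ← R5 + (4/9)·R1: [0, 74/9, -80/9]
R3 ← R3 + (18)·R2: [0, 0, -144]
R4 ← R4 + (40/3)·R2: [0, 0, -108]
R5 ← R5 + (74/3)·R2: [0, 0, -198]
R4 ← R4 − (3/4)·R3: [0, 0, 0]
R5 ← R5 − (11/8)·R3: [0, 0, 0]
Echelon form has 3 nonzero rows, so rank(B) = 3.
The column space has dimension equal to the rank: 3.

3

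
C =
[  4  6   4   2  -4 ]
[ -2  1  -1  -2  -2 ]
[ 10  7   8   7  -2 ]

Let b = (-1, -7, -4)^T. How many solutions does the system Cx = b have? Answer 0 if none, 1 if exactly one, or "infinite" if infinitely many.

Row reduce the augmented matrix [C | b].
R2 ← R2 + (1/2)·R1: [0, 4, 1, -1, -4, -15/2]
R3 ← R3 − (5/2)·R1: [0, -8, -2, 2, 8, -3/2]
R3 ← R3 + (2)·R2: [0, 0, 0, 0, 0, -33/2]
The echelon form has 3 nonzero rows; the last pivot sits in the augmented column, so rank(C) = 2 but rank([C|b]) = 3.
Since the ranks differ, the system is inconsistent.
It has no solutions.

0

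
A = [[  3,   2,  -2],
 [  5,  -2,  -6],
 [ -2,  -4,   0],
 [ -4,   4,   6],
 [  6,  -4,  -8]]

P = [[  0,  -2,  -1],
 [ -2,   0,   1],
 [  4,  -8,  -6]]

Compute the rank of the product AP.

First compute AP:
[[-12,  10,  11],
 [-20,  38,  29],
 [  8,   4,  -2],
 [ 16, -40, -28],
 [-24,  52,  38]]
Now row reduce the product.
R2 ← R2 − (5/3)·R1: [0, 64/3, 32/3]
R3 ← R3 + (2/3)·R1: [0, 32/3, 16/3]
R4 ← R4 + (4/3)·R1: [0, -80/3, -40/3]
R5 ← R5 − (2)·R1: [0, 32, 16]
R3 ← R3 − (1/2)·R2: [0, 0, 0]
R4 ← R4 + (5/4)·R2: [0, 0, 0]
R5 ← R5 − (3/2)·R2: [0, 0, 0]
2 nonzero rows, so rank(AP) = 2.

2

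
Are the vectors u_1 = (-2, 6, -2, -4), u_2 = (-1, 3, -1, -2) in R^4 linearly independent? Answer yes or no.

no

Form the matrix with these vectors as rows and row reduce.
R2 ← R2 − (1/2)·R1: [0, 0, 0, 0]
1 nonzero row, so the 2 vectors span a space of dimension 1.
Since 1 < 2, the vectors are linearly dependent.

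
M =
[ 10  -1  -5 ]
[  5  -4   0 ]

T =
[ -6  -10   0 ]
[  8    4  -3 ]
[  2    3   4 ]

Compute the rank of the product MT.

First compute MT:
[[-78, -119, -17],
 [-62, -66,  12]]
Now row reduce the product.
R2 ← R2 − (31/39)·R1: [0, 1115/39, 995/39]
2 nonzero rows, so rank(MT) = 2.

2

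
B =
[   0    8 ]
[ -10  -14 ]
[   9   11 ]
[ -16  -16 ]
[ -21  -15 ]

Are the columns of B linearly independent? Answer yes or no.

yes

Row reduce B to echelon form.
Swap R1 ↔ R2
R3 ← R3 + (9/10)·R1: [0, -8/5]
R4 ← R4 − (8/5)·R1: [0, 32/5]
R5 ← R5 − (21/10)·R1: [0, 72/5]
R3 ← R3 + (1/5)·R2: [0, 0]
R4 ← R4 − (4/5)·R2: [0, 0]
R5 ← R5 − (9/5)·R2: [0, 0]
2 pivots among 2 columns.
Every column is a pivot column, so the columns are linearly independent.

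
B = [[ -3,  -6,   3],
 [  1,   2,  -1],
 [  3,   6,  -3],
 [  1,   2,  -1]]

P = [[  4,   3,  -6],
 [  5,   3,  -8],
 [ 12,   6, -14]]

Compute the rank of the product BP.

1

First compute BP:
[[ -6,  -9,  24],
 [  2,   3,  -8],
 [  6,   9, -24],
 [  2,   3,  -8]]
Now row reduce the product.
R2 ← R2 + (1/3)·R1: [0, 0, 0]
R3 ← R3 + R1: [0, 0, 0]
R4 ← R4 + (1/3)·R1: [0, 0, 0]
1 nonzero row, so rank(BP) = 1.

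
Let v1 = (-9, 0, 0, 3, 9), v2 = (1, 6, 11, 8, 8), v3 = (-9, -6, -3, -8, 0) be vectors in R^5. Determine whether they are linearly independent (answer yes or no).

yes

Form the matrix with these vectors as rows and row reduce.
R2 ← R2 + (1/9)·R1: [0, 6, 11, 25/3, 9]
R3 ← R3 − R1: [0, -6, -3, -11, -9]
R3 ← R3 + R2: [0, 0, 8, -8/3, 0]
3 nonzero rows, so the 3 vectors span a space of dimension 3.
Since 3 = 3, the vectors are linearly independent.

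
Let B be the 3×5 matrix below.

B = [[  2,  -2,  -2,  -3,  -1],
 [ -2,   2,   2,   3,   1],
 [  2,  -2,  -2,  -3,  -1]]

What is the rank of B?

Row reduce to echelon form.
R2 ← R2 + R1: [0, 0, 0, 0, 0]
R3 ← R3 − R1: [0, 0, 0, 0, 0]
Echelon form has 1 nonzero row, so rank(B) = 1.

1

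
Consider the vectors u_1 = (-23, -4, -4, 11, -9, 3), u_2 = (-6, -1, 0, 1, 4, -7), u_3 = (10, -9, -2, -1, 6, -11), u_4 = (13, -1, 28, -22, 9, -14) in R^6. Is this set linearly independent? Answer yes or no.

yes

Form the matrix with these vectors as rows and row reduce.
R2 ← R2 − (6/23)·R1: [0, 1/23, 24/23, -43/23, 146/23, -179/23]
R3 ← R3 + (10/23)·R1: [0, -247/23, -86/23, 87/23, 48/23, -223/23]
R4 ← R4 + (13/23)·R1: [0, -75/23, 592/23, -363/23, 90/23, -283/23]
R3 ← R3 + (247)·R2: [0, 0, 254, -458, 1570, -1932]
R4 ← R4 + (75)·R2: [0, 0, 104, -156, 480, -596]
R4 ← R4 − (52/127)·R3: [0, 0, 0, 4004/127, -20680/127, 24772/127]
4 nonzero rows, so the 4 vectors span a space of dimension 4.
Since 4 = 4, the vectors are linearly independent.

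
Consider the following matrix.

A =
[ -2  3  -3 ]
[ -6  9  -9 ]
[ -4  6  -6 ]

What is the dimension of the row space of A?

1

Row reduce to echelon form.
R2 ← R2 − (3)·R1: [0, 0, 0]
R3 ← R3 − (2)·R1: [0, 0, 0]
Echelon form has 1 nonzero row, so rank(A) = 1.
The row space has dimension equal to the rank: 1.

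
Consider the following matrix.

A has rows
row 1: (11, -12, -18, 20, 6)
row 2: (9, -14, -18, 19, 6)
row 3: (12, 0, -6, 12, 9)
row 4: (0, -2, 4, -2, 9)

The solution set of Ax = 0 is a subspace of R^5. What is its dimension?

1

Row reduce to echelon form.
R2 ← R2 − (9/11)·R1: [0, -46/11, -36/11, 29/11, 12/11]
R3 ← R3 − (12/11)·R1: [0, 144/11, 150/11, -108/11, 27/11]
R3 ← R3 + (72/23)·R2: [0, 0, 78/23, -36/23, 135/23]
R4 ← R4 − (11/23)·R2: [0, 0, 128/23, -75/23, 195/23]
R4 ← R4 − (64/39)·R3: [0, 0, 0, -9/13, -15/13]
4 nonzero rows, so rank(A) = 4.
A has 5 columns; by rank–nullity, nullity = 5 − 4 = 1.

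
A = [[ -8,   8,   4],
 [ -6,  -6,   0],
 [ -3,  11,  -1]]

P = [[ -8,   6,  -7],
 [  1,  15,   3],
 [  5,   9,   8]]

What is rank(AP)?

First compute AP:
[[ 92, 108, 112],
 [ 42, -126,  24],
 [ 30, 138,  46]]
Now row reduce the product.
R2 ← R2 − (21/46)·R1: [0, -4032/23, -624/23]
R3 ← R3 − (15/46)·R1: [0, 2364/23, 218/23]
R3 ← R3 + (197/336)·R2: [0, 0, -45/7]
3 nonzero rows, so rank(AP) = 3.

3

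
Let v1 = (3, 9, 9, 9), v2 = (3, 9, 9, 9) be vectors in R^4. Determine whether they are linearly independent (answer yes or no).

no

Form the matrix with these vectors as rows and row reduce.
R2 ← R2 − R1: [0, 0, 0, 0]
1 nonzero row, so the 2 vectors span a space of dimension 1.
Since 1 < 2, the vectors are linearly dependent.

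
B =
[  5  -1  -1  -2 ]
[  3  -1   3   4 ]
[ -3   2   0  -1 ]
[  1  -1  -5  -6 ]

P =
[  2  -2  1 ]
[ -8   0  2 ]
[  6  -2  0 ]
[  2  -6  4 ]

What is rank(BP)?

First compute BP:
[[  8,   4,  -5],
 [ 40, -36,  17],
 [-24,  12,  -3],
 [-32,  44, -25]]
Now row reduce the product.
R2 ← R2 − (5)·R1: [0, -56, 42]
R3 ← R3 + (3)·R1: [0, 24, -18]
R4 ← R4 + (4)·R1: [0, 60, -45]
R3 ← R3 + (3/7)·R2: [0, 0, 0]
R4 ← R4 + (15/14)·R2: [0, 0, 0]
2 nonzero rows, so rank(BP) = 2.

2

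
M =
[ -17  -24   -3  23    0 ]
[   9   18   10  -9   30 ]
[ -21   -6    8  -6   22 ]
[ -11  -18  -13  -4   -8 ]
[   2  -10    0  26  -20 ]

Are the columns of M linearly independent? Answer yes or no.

yes

Row reduce M to echelon form.
R2 ← R2 + (9/17)·R1: [0, 90/17, 143/17, 54/17, 30]
R3 ← R3 − (21/17)·R1: [0, 402/17, 199/17, -585/17, 22]
R4 ← R4 − (11/17)·R1: [0, -42/17, -188/17, -321/17, -8]
R5 ← R5 + (2/17)·R1: [0, -218/17, -6/17, 488/17, -20]
R3 ← R3 − (67/15)·R2: [0, 0, -388/15, -243/5, -112]
R4 ← R4 + (7/15)·R2: [0, 0, -107/15, -87/5, 6]
R5 ← R5 + (109/45)·R2: [0, 0, 901/45, 182/5, 158/3]
R4 ← R4 − (107/388)·R3: [0, 0, 0, -1551/388, 3578/97]
R5 ← R5 + (901/1164)·R3: [0, 0, 0, -473/388, -9902/291]
R5 ← R5 − (43/141)·R4: [0, 0, 0, 0, -2128/47]
5 pivots among 5 columns.
Every column is a pivot column, so the columns are linearly independent.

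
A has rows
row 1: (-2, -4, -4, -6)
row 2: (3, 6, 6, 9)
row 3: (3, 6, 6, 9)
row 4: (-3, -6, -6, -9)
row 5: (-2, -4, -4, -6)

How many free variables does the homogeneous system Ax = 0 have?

3

Row reduce to echelon form.
R2 ← R2 + (3/2)·R1: [0, 0, 0, 0]
R3 ← R3 + (3/2)·R1: [0, 0, 0, 0]
R4 ← R4 − (3/2)·R1: [0, 0, 0, 0]
R5 ← R5 − R1: [0, 0, 0, 0]
1 nonzero row, so rank(A) = 1.
A has 4 columns; by rank–nullity, nullity = 4 − 1 = 3.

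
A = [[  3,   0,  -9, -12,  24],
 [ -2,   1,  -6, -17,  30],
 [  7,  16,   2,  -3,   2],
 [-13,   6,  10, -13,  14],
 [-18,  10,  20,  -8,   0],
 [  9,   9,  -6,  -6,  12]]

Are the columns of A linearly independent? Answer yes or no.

Row reduce A to echelon form.
R2 ← R2 + (2/3)·R1: [0, 1, -12, -25, 46]
R3 ← R3 − (7/3)·R1: [0, 16, 23, 25, -54]
R4 ← R4 + (13/3)·R1: [0, 6, -29, -65, 118]
R5 ← R5 + (6)·R1: [0, 10, -34, -80, 144]
R6 ← R6 − (3)·R1: [0, 9, 21, 30, -60]
R3 ← R3 − (16)·R2: [0, 0, 215, 425, -790]
R4 ← R4 − (6)·R2: [0, 0, 43, 85, -158]
R5 ← R5 − (10)·R2: [0, 0, 86, 170, -316]
R6 ← R6 − (9)·R2: [0, 0, 129, 255, -474]
R4 ← R4 − (1/5)·R3: [0, 0, 0, 0, 0]
R5 ← R5 − (2/5)·R3: [0, 0, 0, 0, 0]
R6 ← R6 − (3/5)·R3: [0, 0, 0, 0, 0]
3 pivots among 5 columns.
Only 3 < 5 pivot columns, so the columns are linearly dependent.

no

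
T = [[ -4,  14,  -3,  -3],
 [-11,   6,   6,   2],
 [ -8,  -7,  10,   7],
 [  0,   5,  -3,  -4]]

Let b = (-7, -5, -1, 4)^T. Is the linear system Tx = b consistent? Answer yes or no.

no

Row reduce the augmented matrix [T | b].
R2 ← R2 − (11/4)·R1: [0, -65/2, 57/4, 41/4, 57/4]
R3 ← R3 − (2)·R1: [0, -35, 16, 13, 13]
R3 ← R3 − (14/13)·R2: [0, 0, 17/26, 51/26, -61/26]
R4 ← R4 + (2/13)·R2: [0, 0, -21/26, -63/26, 161/26]
R4 ← R4 + (21/17)·R3: [0, 0, 0, 0, 56/17]
The echelon form has 4 nonzero rows; the last pivot sits in the augmented column, so rank(T) = 3 but rank([T|b]) = 4.
Since the ranks differ, the system is inconsistent.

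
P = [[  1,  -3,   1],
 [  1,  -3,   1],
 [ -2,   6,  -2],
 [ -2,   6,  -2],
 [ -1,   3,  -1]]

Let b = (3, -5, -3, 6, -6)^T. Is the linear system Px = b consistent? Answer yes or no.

no

Row reduce the augmented matrix [P | b].
R2 ← R2 − R1: [0, 0, 0, -8]
R3 ← R3 + (2)·R1: [0, 0, 0, 3]
R4 ← R4 + (2)·R1: [0, 0, 0, 12]
R5 ← R5 + R1: [0, 0, 0, -3]
R3 ← R3 + (3/8)·R2: [0, 0, 0, 0]
R4 ← R4 + (3/2)·R2: [0, 0, 0, 0]
R5 ← R5 − (3/8)·R2: [0, 0, 0, 0]
The echelon form has 2 nonzero rows; the last pivot sits in the augmented column, so rank(P) = 1 but rank([P|b]) = 2.
Since the ranks differ, the system is inconsistent.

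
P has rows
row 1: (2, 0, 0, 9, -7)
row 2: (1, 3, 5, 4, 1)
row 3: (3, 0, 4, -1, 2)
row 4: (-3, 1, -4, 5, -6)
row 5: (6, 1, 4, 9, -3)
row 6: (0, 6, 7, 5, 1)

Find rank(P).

5

Row reduce to echelon form.
R2 ← R2 − (1/2)·R1: [0, 3, 5, -1/2, 9/2]
R3 ← R3 − (3/2)·R1: [0, 0, 4, -29/2, 25/2]
R4 ← R4 + (3/2)·R1: [0, 1, -4, 37/2, -33/2]
R5 ← R5 − (3)·R1: [0, 1, 4, -18, 18]
R4 ← R4 − (1/3)·R2: [0, 0, -17/3, 56/3, -18]
R5 ← R5 − (1/3)·R2: [0, 0, 7/3, -107/6, 33/2]
R6 ← R6 − (2)·R2: [0, 0, -3, 6, -8]
R4 ← R4 + (17/12)·R3: [0, 0, 0, -15/8, -7/24]
R5 ← R5 − (7/12)·R3: [0, 0, 0, -75/8, 221/24]
R6 ← R6 + (3/4)·R3: [0, 0, 0, -39/8, 11/8]
R5 ← R5 − (5)·R4: [0, 0, 0, 0, 32/3]
R6 ← R6 − (13/5)·R4: [0, 0, 0, 0, 32/15]
R6 ← R6 − (1/5)·R5: [0, 0, 0, 0, 0]
Echelon form has 5 nonzero rows, so rank(P) = 5.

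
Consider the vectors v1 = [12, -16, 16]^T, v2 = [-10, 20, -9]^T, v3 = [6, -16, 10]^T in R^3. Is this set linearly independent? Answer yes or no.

Form the matrix with these vectors as rows and row reduce.
R2 ← R2 + (5/6)·R1: [0, 20/3, 13/3]
R3 ← R3 − (1/2)·R1: [0, -8, 2]
R3 ← R3 + (6/5)·R2: [0, 0, 36/5]
3 nonzero rows, so the 3 vectors span a space of dimension 3.
Since 3 = 3, the vectors are linearly independent.

yes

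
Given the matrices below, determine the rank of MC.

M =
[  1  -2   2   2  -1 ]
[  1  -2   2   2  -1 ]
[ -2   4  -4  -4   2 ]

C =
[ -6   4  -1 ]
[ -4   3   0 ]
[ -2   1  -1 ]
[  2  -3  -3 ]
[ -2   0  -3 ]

1

First compute MC:
[[  4,  -6,  -6],
 [  4,  -6,  -6],
 [ -8,  12,  12]]
Now row reduce the product.
R2 ← R2 − R1: [0, 0, 0]
R3 ← R3 + (2)·R1: [0, 0, 0]
1 nonzero row, so rank(MC) = 1.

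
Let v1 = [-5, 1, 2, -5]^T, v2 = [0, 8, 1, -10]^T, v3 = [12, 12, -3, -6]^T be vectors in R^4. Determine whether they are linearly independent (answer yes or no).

Form the matrix with these vectors as rows and row reduce.
R3 ← R3 + (12/5)·R1: [0, 72/5, 9/5, -18]
R3 ← R3 − (9/5)·R2: [0, 0, 0, 0]
2 nonzero rows, so the 3 vectors span a space of dimension 2.
Since 2 < 3, the vectors are linearly dependent.

no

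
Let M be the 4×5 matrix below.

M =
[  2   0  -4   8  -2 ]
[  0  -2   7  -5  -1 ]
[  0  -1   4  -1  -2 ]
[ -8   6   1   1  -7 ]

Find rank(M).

Row reduce to echelon form.
R4 ← R4 + (4)·R1: [0, 6, -15, 33, -15]
R3 ← R3 − (1/2)·R2: [0, 0, 1/2, 3/2, -3/2]
R4 ← R4 + (3)·R2: [0, 0, 6, 18, -18]
R4 ← R4 − (12)·R3: [0, 0, 0, 0, 0]
Echelon form has 3 nonzero rows, so rank(M) = 3.

3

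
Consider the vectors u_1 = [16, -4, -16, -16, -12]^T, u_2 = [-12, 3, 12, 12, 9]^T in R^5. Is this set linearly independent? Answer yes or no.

no

Form the matrix with these vectors as rows and row reduce.
R2 ← R2 + (3/4)·R1: [0, 0, 0, 0, 0]
1 nonzero row, so the 2 vectors span a space of dimension 1.
Since 1 < 2, the vectors are linearly dependent.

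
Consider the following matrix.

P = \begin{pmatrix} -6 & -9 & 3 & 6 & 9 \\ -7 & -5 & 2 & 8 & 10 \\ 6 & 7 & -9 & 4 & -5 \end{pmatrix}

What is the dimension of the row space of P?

Row reduce to echelon form.
R2 ← R2 − (7/6)·R1: [0, 11/2, -3/2, 1, -1/2]
R3 ← R3 + R1: [0, -2, -6, 10, 4]
R3 ← R3 + (4/11)·R2: [0, 0, -72/11, 114/11, 42/11]
Echelon form has 3 nonzero rows, so rank(P) = 3.
The row space has dimension equal to the rank: 3.

3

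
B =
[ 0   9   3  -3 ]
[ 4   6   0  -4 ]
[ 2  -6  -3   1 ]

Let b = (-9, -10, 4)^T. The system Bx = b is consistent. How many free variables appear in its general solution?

Row reduce the augmented matrix [B | b].
Swap R1 ↔ R2
R3 ← R3 − (1/2)·R1: [0, -9, -3, 3, 9]
R3 ← R3 + R2: [0, 0, 0, 0, 0]
The echelon form has 2 nonzero rows, and every pivot lies in the first 4 columns, so rank(B) = rank([B|b]) = 2.
The system is consistent.
Free variables = (unknowns) − (rank) = 4 − 2 = 2.

2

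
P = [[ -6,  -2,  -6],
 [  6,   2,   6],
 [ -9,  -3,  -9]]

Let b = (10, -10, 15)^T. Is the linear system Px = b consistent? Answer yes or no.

Row reduce the augmented matrix [P | b].
R2 ← R2 + R1: [0, 0, 0, 0]
R3 ← R3 − (3/2)·R1: [0, 0, 0, 0]
The echelon form has 1 nonzero rows, and every pivot lies in the first 3 columns, so rank(P) = rank([P|b]) = 1.
The system is consistent.

yes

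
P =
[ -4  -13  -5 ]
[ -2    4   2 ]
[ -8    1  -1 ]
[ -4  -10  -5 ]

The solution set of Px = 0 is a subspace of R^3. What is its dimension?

Row reduce to echelon form.
R2 ← R2 − (1/2)·R1: [0, 21/2, 9/2]
R3 ← R3 − (2)·R1: [0, 27, 9]
R4 ← R4 − R1: [0, 3, 0]
R3 ← R3 − (18/7)·R2: [0, 0, -18/7]
R4 ← R4 − (2/7)·R2: [0, 0, -9/7]
R4 ← R4 − (1/2)·R3: [0, 0, 0]
3 nonzero rows, so rank(P) = 3.
P has 3 columns; by rank–nullity, nullity = 3 − 3 = 0.

0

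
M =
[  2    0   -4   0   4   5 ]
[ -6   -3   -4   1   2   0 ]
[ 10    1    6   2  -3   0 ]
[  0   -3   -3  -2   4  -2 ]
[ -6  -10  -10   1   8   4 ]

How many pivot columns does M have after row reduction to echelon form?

Row reduce to echelon form.
R2 ← R2 + (3)·R1: [0, -3, -16, 1, 14, 15]
R3 ← R3 − (5)·R1: [0, 1, 26, 2, -23, -25]
R5 ← R5 + (3)·R1: [0, -10, -22, 1, 20, 19]
R3 ← R3 + (1/3)·R2: [0, 0, 62/3, 7/3, -55/3, -20]
R4 ← R4 − R2: [0, 0, 13, -3, -10, -17]
R5 ← R5 − (10/3)·R2: [0, 0, 94/3, -7/3, -80/3, -31]
R4 ← R4 − (39/62)·R3: [0, 0, 0, -277/62, 95/62, -137/31]
R5 ← R5 − (47/31)·R3: [0, 0, 0, -182/31, 35/31, -21/31]
R5 ← R5 − (364/277)·R4: [0, 0, 0, 0, -245/277, 1421/277]
Echelon form has 5 nonzero rows, so rank(M) = 5.
Each nonzero row contributes one pivot column: 5 pivot columns.

5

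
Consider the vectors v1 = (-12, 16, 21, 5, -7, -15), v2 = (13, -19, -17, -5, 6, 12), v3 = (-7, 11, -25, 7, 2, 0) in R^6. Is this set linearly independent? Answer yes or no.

Form the matrix with these vectors as rows and row reduce.
R2 ← R2 + (13/12)·R1: [0, -5/3, 23/4, 5/12, -19/12, -17/4]
R3 ← R3 − (7/12)·R1: [0, 5/3, -149/4, 49/12, 73/12, 35/4]
R3 ← R3 + R2: [0, 0, -63/2, 9/2, 9/2, 9/2]
3 nonzero rows, so the 3 vectors span a space of dimension 3.
Since 3 = 3, the vectors are linearly independent.

yes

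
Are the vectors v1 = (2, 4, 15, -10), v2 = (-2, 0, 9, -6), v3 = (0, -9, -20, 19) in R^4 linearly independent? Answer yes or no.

Form the matrix with these vectors as rows and row reduce.
R2 ← R2 + R1: [0, 4, 24, -16]
R3 ← R3 + (9/4)·R2: [0, 0, 34, -17]
3 nonzero rows, so the 3 vectors span a space of dimension 3.
Since 3 = 3, the vectors are linearly independent.

yes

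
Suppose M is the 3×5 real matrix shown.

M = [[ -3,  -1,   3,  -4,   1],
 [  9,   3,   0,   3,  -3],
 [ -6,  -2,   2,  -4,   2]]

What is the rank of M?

2

Row reduce to echelon form.
R2 ← R2 + (3)·R1: [0, 0, 9, -9, 0]
R3 ← R3 − (2)·R1: [0, 0, -4, 4, 0]
R3 ← R3 + (4/9)·R2: [0, 0, 0, 0, 0]
Echelon form has 2 nonzero rows, so rank(M) = 2.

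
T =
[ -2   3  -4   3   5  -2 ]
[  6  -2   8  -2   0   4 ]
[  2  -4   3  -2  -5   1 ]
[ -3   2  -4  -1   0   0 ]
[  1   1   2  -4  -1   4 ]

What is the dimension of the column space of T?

4

Row reduce to echelon form.
R2 ← R2 + (3)·R1: [0, 7, -4, 7, 15, -2]
R3 ← R3 + R1: [0, -1, -1, 1, 0, -1]
R4 ← R4 − (3/2)·R1: [0, -5/2, 2, -11/2, -15/2, 3]
R5 ← R5 + (1/2)·R1: [0, 5/2, 0, -5/2, 3/2, 3]
R3 ← R3 + (1/7)·R2: [0, 0, -11/7, 2, 15/7, -9/7]
R4 ← R4 + (5/14)·R2: [0, 0, 4/7, -3, -15/7, 16/7]
R5 ← R5 − (5/14)·R2: [0, 0, 10/7, -5, -27/7, 26/7]
R4 ← R4 + (4/11)·R3: [0, 0, 0, -25/11, -15/11, 20/11]
R5 ← R5 + (10/11)·R3: [0, 0, 0, -35/11, -21/11, 28/11]
R5 ← R5 − (7/5)·R4: [0, 0, 0, 0, 0, 0]
Echelon form has 4 nonzero rows, so rank(T) = 4.
The column space has dimension equal to the rank: 4.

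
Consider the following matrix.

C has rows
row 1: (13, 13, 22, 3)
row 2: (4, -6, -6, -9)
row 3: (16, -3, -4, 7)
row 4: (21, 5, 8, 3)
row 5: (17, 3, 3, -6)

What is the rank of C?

Row reduce to echelon form.
R2 ← R2 − (4/13)·R1: [0, -10, -166/13, -129/13]
R3 ← R3 − (16/13)·R1: [0, -19, -404/13, 43/13]
R4 ← R4 − (21/13)·R1: [0, -16, -358/13, -24/13]
R5 ← R5 − (17/13)·R1: [0, -14, -335/13, -129/13]
R3 ← R3 − (19/10)·R2: [0, 0, -443/65, 2881/130]
R4 ← R4 − (8/5)·R2: [0, 0, -462/65, 912/65]
R5 ← R5 − (7/5)·R2: [0, 0, -513/65, 258/65]
R4 ← R4 − (462/443)·R3: [0, 0, 0, -4023/443]
R5 ← R5 − (513/443)·R3: [0, 0, 0, -19221/886]
R5 ← R5 − (43/18)·R4: [0, 0, 0, 0]
Echelon form has 4 nonzero rows, so rank(C) = 4.

4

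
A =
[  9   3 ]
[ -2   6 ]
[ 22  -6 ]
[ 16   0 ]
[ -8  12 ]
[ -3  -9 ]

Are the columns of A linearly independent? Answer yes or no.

Row reduce A to echelon form.
R2 ← R2 + (2/9)·R1: [0, 20/3]
R3 ← R3 − (22/9)·R1: [0, -40/3]
R4 ← R4 − (16/9)·R1: [0, -16/3]
R5 ← R5 + (8/9)·R1: [0, 44/3]
R6 ← R6 + (1/3)·R1: [0, -8]
R3 ← R3 + (2)·R2: [0, 0]
R4 ← R4 + (4/5)·R2: [0, 0]
R5 ← R5 − (11/5)·R2: [0, 0]
R6 ← R6 + (6/5)·R2: [0, 0]
2 pivots among 2 columns.
Every column is a pivot column, so the columns are linearly independent.

yes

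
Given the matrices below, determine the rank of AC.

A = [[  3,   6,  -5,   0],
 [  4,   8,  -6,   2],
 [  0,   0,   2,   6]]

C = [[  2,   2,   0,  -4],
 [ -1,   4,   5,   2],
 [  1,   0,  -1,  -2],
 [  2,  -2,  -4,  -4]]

2

First compute AC:
[[ -5,  30,  35,  10],
 [ -2,  36,  38,   4],
 [ 14, -12, -26, -28]]
Now row reduce the product.
R2 ← R2 − (2/5)·R1: [0, 24, 24, 0]
R3 ← R3 + (14/5)·R1: [0, 72, 72, 0]
R3 ← R3 − (3)·R2: [0, 0, 0, 0]
2 nonzero rows, so rank(AC) = 2.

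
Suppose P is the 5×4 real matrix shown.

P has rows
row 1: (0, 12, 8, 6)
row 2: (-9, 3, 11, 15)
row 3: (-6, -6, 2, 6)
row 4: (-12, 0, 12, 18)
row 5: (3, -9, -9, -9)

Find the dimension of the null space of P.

Row reduce to echelon form.
Swap R1 ↔ R2
R3 ← R3 − (2/3)·R1: [0, -8, -16/3, -4]
R4 ← R4 − (4/3)·R1: [0, -4, -8/3, -2]
R5 ← R5 + (1/3)·R1: [0, -8, -16/3, -4]
R3 ← R3 + (2/3)·R2: [0, 0, 0, 0]
R4 ← R4 + (1/3)·R2: [0, 0, 0, 0]
R5 ← R5 + (2/3)·R2: [0, 0, 0, 0]
2 nonzero rows, so rank(P) = 2.
P has 4 columns; by rank–nullity, nullity = 4 − 2 = 2.

2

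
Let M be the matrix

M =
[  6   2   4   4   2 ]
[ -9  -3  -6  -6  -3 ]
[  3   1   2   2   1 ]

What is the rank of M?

Row reduce to echelon form.
R2 ← R2 + (3/2)·R1: [0, 0, 0, 0, 0]
R3 ← R3 − (1/2)·R1: [0, 0, 0, 0, 0]
Echelon form has 1 nonzero row, so rank(M) = 1.

1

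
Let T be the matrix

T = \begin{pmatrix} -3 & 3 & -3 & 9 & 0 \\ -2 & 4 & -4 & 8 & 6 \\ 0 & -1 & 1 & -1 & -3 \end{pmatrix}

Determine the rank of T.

Row reduce to echelon form.
R2 ← R2 − (2/3)·R1: [0, 2, -2, 2, 6]
R3 ← R3 + (1/2)·R2: [0, 0, 0, 0, 0]
Echelon form has 2 nonzero rows, so rank(T) = 2.

2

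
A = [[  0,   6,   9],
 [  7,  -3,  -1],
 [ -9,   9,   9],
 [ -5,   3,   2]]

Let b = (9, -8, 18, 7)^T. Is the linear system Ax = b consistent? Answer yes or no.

Row reduce the augmented matrix [A | b].
Swap R1 ↔ R2
R3 ← R3 + (9/7)·R1: [0, 36/7, 54/7, 54/7]
R4 ← R4 + (5/7)·R1: [0, 6/7, 9/7, 9/7]
R3 ← R3 − (6/7)·R2: [0, 0, 0, 0]
R4 ← R4 − (1/7)·R2: [0, 0, 0, 0]
The echelon form has 2 nonzero rows, and every pivot lies in the first 3 columns, so rank(A) = rank([A|b]) = 2.
The system is consistent.

yes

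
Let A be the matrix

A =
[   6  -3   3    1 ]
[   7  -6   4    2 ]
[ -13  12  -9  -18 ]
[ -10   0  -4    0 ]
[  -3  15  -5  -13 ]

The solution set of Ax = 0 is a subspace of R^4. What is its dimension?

Row reduce to echelon form.
R2 ← R2 − (7/6)·R1: [0, -5/2, 1/2, 5/6]
R3 ← R3 + (13/6)·R1: [0, 11/2, -5/2, -95/6]
R4 ← R4 + (5/3)·R1: [0, -5, 1, 5/3]
R5 ← R5 + (1/2)·R1: [0, 27/2, -7/2, -25/2]
R3 ← R3 + (11/5)·R2: [0, 0, -7/5, -14]
R4 ← R4 − (2)·R2: [0, 0, 0, 0]
R5 ← R5 + (27/5)·R2: [0, 0, -4/5, -8]
R5 ← R5 − (4/7)·R3: [0, 0, 0, 0]
3 nonzero rows, so rank(A) = 3.
A has 4 columns; by rank–nullity, nullity = 4 − 3 = 1.

1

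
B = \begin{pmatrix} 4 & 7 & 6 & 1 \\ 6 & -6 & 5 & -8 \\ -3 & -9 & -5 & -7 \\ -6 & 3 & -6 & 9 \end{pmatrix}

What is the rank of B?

Row reduce to echelon form.
R2 ← R2 − (3/2)·R1: [0, -33/2, -4, -19/2]
R3 ← R3 + (3/4)·R1: [0, -15/4, -1/2, -25/4]
R4 ← R4 + (3/2)·R1: [0, 27/2, 3, 21/2]
R3 ← R3 − (5/22)·R2: [0, 0, 9/22, -45/11]
R4 ← R4 + (9/11)·R2: [0, 0, -3/11, 30/11]
R4 ← R4 + (2/3)·R3: [0, 0, 0, 0]
Echelon form has 3 nonzero rows, so rank(B) = 3.

3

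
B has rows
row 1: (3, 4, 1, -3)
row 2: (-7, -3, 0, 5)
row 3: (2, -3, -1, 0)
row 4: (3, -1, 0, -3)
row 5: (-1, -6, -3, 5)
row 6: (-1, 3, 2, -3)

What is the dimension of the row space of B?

4

Row reduce to echelon form.
R2 ← R2 + (7/3)·R1: [0, 19/3, 7/3, -2]
R3 ← R3 − (2/3)·R1: [0, -17/3, -5/3, 2]
R4 ← R4 − R1: [0, -5, -1, 0]
R5 ← R5 + (1/3)·R1: [0, -14/3, -8/3, 4]
R6 ← R6 + (1/3)·R1: [0, 13/3, 7/3, -4]
R3 ← R3 + (17/19)·R2: [0, 0, 8/19, 4/19]
R4 ← R4 + (15/19)·R2: [0, 0, 16/19, -30/19]
R5 ← R5 + (14/19)·R2: [0, 0, -18/19, 48/19]
R6 ← R6 − (13/19)·R2: [0, 0, 14/19, -50/19]
R4 ← R4 − (2)·R3: [0, 0, 0, -2]
R5 ← R5 + (9/4)·R3: [0, 0, 0, 3]
R6 ← R6 − (7/4)·R3: [0, 0, 0, -3]
R5 ← R5 + (3/2)·R4: [0, 0, 0, 0]
R6 ← R6 − (3/2)·R4: [0, 0, 0, 0]
Echelon form has 4 nonzero rows, so rank(B) = 4.
The row space has dimension equal to the rank: 4.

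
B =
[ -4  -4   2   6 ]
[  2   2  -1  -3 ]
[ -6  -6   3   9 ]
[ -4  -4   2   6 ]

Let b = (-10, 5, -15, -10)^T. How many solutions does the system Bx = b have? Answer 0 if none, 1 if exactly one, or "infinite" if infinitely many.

infinite

Row reduce the augmented matrix [B | b].
R2 ← R2 + (1/2)·R1: [0, 0, 0, 0, 0]
R3 ← R3 − (3/2)·R1: [0, 0, 0, 0, 0]
R4 ← R4 − R1: [0, 0, 0, 0, 0]
The echelon form has 1 nonzero rows, and every pivot lies in the first 4 columns, so rank(B) = rank([B|b]) = 1.
The system is consistent.
rank = 1 < 4 unknowns, so there are infinitely many solutions.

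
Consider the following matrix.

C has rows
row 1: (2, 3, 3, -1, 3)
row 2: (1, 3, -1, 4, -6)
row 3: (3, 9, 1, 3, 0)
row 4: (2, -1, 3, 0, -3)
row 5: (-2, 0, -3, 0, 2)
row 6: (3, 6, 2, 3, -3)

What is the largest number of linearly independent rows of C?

Row reduce to echelon form.
R2 ← R2 − (1/2)·R1: [0, 3/2, -5/2, 9/2, -15/2]
R3 ← R3 − (3/2)·R1: [0, 9/2, -7/2, 9/2, -9/2]
R4 ← R4 − R1: [0, -4, 0, 1, -6]
R5 ← R5 + R1: [0, 3, 0, -1, 5]
R6 ← R6 − (3/2)·R1: [0, 3/2, -5/2, 9/2, -15/2]
R3 ← R3 − (3)·R2: [0, 0, 4, -9, 18]
R4 ← R4 + (8/3)·R2: [0, 0, -20/3, 13, -26]
R5 ← R5 − (2)·R2: [0, 0, 5, -10, 20]
R6 ← R6 − R2: [0, 0, 0, 0, 0]
R4 ← R4 + (5/3)·R3: [0, 0, 0, -2, 4]
R5 ← R5 − (5/4)·R3: [0, 0, 0, 5/4, -5/2]
R5 ← R5 + (5/8)·R4: [0, 0, 0, 0, 0]
Echelon form has 4 nonzero rows, so rank(C) = 4.
The rank gives the maximum number of linearly independent rows: 4.

4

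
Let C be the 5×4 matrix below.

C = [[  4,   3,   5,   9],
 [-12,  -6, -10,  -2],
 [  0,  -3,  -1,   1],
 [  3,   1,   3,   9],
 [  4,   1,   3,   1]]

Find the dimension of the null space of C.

0

Row reduce to echelon form.
R2 ← R2 + (3)·R1: [0, 3, 5, 25]
R4 ← R4 − (3/4)·R1: [0, -5/4, -3/4, 9/4]
R5 ← R5 − R1: [0, -2, -2, -8]
R3 ← R3 + R2: [0, 0, 4, 26]
R4 ← R4 + (5/12)·R2: [0, 0, 4/3, 38/3]
R5 ← R5 + (2/3)·R2: [0, 0, 4/3, 26/3]
R4 ← R4 − (1/3)·R3: [0, 0, 0, 4]
R5 ← R5 − (1/3)·R3: [0, 0, 0, 0]
4 nonzero rows, so rank(C) = 4.
C has 4 columns; by rank–nullity, nullity = 4 − 4 = 0.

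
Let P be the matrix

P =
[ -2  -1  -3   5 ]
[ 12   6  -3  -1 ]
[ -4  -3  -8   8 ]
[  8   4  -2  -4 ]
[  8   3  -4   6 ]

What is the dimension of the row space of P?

Row reduce to echelon form.
R2 ← R2 + (6)·R1: [0, 0, -21, 29]
R3 ← R3 − (2)·R1: [0, -1, -2, -2]
R4 ← R4 + (4)·R1: [0, 0, -14, 16]
R5 ← R5 + (4)·R1: [0, -1, -16, 26]
Swap R2 ↔ R3
R5 ← R5 − R2: [0, 0, -14, 28]
R4 ← R4 − (2/3)·R3: [0, 0, 0, -10/3]
R5 ← R5 − (2/3)·R3: [0, 0, 0, 26/3]
R5 ← R5 + (13/5)·R4: [0, 0, 0, 0]
Echelon form has 4 nonzero rows, so rank(P) = 4.
The row space has dimension equal to the rank: 4.

4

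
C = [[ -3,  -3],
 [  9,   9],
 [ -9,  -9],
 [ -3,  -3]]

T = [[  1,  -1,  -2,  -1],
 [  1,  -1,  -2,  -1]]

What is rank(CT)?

1

First compute CT:
[[ -6,   6,  12,   6],
 [ 18, -18, -36, -18],
 [-18,  18,  36,  18],
 [ -6,   6,  12,   6]]
Now row reduce the product.
R2 ← R2 + (3)·R1: [0, 0, 0, 0]
R3 ← R3 − (3)·R1: [0, 0, 0, 0]
R4 ← R4 − R1: [0, 0, 0, 0]
1 nonzero row, so rank(CT) = 1.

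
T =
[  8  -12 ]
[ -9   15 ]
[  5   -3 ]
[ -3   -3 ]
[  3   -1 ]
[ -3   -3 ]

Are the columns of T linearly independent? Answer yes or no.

yes

Row reduce T to echelon form.
R2 ← R2 + (9/8)·R1: [0, 3/2]
R3 ← R3 − (5/8)·R1: [0, 9/2]
R4 ← R4 + (3/8)·R1: [0, -15/2]
R5 ← R5 − (3/8)·R1: [0, 7/2]
R6 ← R6 + (3/8)·R1: [0, -15/2]
R3 ← R3 − (3)·R2: [0, 0]
R4 ← R4 + (5)·R2: [0, 0]
R5 ← R5 − (7/3)·R2: [0, 0]
R6 ← R6 + (5)·R2: [0, 0]
2 pivots among 2 columns.
Every column is a pivot column, so the columns are linearly independent.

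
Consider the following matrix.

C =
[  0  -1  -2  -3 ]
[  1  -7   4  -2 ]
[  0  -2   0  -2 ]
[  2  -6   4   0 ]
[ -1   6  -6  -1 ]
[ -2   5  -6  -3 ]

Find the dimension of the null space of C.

Row reduce to echelon form.
Swap R1 ↔ R2
R4 ← R4 − (2)·R1: [0, 8, -4, 4]
R5 ← R5 + R1: [0, -1, -2, -3]
R6 ← R6 + (2)·R1: [0, -9, 2, -7]
R3 ← R3 − (2)·R2: [0, 0, 4, 4]
R4 ← R4 + (8)·R2: [0, 0, -20, -20]
R5 ← R5 − R2: [0, 0, 0, 0]
R6 ← R6 − (9)·R2: [0, 0, 20, 20]
R4 ← R4 + (5)·R3: [0, 0, 0, 0]
R6 ← R6 − (5)·R3: [0, 0, 0, 0]
3 nonzero rows, so rank(C) = 3.
C has 4 columns; by rank–nullity, nullity = 4 − 3 = 1.

1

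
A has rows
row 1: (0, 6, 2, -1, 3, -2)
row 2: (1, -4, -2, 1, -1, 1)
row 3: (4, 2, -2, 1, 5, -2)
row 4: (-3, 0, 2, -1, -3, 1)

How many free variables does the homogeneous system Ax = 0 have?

Row reduce to echelon form.
Swap R1 ↔ R2
R3 ← R3 − (4)·R1: [0, 18, 6, -3, 9, -6]
R4 ← R4 + (3)·R1: [0, -12, -4, 2, -6, 4]
R3 ← R3 − (3)·R2: [0, 0, 0, 0, 0, 0]
R4 ← R4 + (2)·R2: [0, 0, 0, 0, 0, 0]
2 nonzero rows, so rank(A) = 2.
A has 6 columns; by rank–nullity, nullity = 6 − 2 = 4.

4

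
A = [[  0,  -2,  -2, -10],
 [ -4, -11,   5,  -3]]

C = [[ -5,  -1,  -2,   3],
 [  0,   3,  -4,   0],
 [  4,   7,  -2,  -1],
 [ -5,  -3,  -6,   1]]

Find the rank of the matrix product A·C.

2

First compute AC:
[[ 42,  10,  72,  -8],
 [ 55,  15,  60, -20]]
Now row reduce the product.
R2 ← R2 − (55/42)·R1: [0, 40/21, -240/7, -200/21]
2 nonzero rows, so rank(AC) = 2.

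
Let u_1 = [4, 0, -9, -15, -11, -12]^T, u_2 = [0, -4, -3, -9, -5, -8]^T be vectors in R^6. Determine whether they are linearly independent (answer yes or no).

yes

Form the matrix with these vectors as rows and row reduce.
2 nonzero rows, so the 2 vectors span a space of dimension 2.
Since 2 = 2, the vectors are linearly independent.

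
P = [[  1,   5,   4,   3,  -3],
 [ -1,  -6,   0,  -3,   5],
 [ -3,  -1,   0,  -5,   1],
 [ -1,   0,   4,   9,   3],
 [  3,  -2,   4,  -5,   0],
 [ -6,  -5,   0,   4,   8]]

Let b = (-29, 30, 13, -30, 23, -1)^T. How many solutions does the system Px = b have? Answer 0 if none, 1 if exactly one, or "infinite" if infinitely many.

1

Row reduce the augmented matrix [P | b].
R2 ← R2 + R1: [0, -1, 4, 0, 2, 1]
R3 ← R3 + (3)·R1: [0, 14, 12, 4, -8, -74]
R4 ← R4 + R1: [0, 5, 8, 12, 0, -59]
R5 ← R5 − (3)·R1: [0, -17, -8, -14, 9, 110]
R6 ← R6 + (6)·R1: [0, 25, 24, 22, -10, -175]
R3 ← R3 + (14)·R2: [0, 0, 68, 4, 20, -60]
R4 ← R4 + (5)·R2: [0, 0, 28, 12, 10, -54]
R5 ← R5 − (17)·R2: [0, 0, -76, -14, -25, 93]
R6 ← R6 + (25)·R2: [0, 0, 124, 22, 40, -150]
R4 ← R4 − (7/17)·R3: [0, 0, 0, 176/17, 30/17, -498/17]
R5 ← R5 + (19/17)·R3: [0, 0, 0, -162/17, -45/17, 441/17]
R6 ← R6 − (31/17)·R3: [0, 0, 0, 250/17, 60/17, -690/17]
R5 ← R5 + (81/88)·R4: [0, 0, 0, 0, -45/44, -45/44]
R6 ← R6 − (125/88)·R4: [0, 0, 0, 0, 45/44, 45/44]
R6 ← R6 + R5: [0, 0, 0, 0, 0, 0]
The echelon form has 5 nonzero rows, and every pivot lies in the first 5 columns, so rank(P) = rank([P|b]) = 5.
The system is consistent.
rank = 5 = number of unknowns, so the solution is unique.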